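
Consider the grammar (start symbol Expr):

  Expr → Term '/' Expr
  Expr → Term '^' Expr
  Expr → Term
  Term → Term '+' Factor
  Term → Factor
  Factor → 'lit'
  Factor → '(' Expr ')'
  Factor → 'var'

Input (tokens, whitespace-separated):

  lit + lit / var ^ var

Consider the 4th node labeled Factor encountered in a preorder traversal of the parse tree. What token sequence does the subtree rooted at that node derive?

[Expr [Term [Term [Factor lit]] + [Factor lit]] / [Expr [Term [Factor var]] ^ [Expr [Term [Factor var]]]]]

var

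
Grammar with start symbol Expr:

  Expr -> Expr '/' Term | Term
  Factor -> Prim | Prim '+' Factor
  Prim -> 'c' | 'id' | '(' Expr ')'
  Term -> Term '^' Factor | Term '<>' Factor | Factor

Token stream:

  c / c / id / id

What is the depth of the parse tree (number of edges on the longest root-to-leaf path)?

7

[Expr [Expr [Expr [Expr [Term [Factor [Prim c]]]] / [Term [Factor [Prim c]]]] / [Term [Factor [Prim id]]]] / [Term [Factor [Prim id]]]]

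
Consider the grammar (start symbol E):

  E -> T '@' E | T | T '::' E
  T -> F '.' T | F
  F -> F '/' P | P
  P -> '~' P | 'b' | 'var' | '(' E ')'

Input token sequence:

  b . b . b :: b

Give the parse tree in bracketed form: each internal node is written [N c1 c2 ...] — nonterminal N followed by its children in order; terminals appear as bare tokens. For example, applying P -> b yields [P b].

E
T :: E
F . T :: E
P . T :: E
b . T :: E
b . F . T :: E
b . P . T :: E
b . b . T :: E
b . b . F :: E
b . b . P :: E
b . b . b :: E
b . b . b :: T
b . b . b :: F
b . b . b :: P
b . b . b :: b

[E [T [F [P b]] . [T [F [P b]] . [T [F [P b]]]]] :: [E [T [F [P b]]]]]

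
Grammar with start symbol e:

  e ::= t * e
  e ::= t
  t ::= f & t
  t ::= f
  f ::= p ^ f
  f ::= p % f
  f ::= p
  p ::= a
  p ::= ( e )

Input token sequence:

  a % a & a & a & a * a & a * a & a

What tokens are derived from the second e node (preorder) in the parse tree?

[e [t [f [p a] % [f [p a]]] & [t [f [p a]] & [t [f [p a]] & [t [f [p a]]]]]] * [e [t [f [p a]] & [t [f [p a]]]] * [e [t [f [p a]] & [t [f [p a]]]]]]]

a & a * a & a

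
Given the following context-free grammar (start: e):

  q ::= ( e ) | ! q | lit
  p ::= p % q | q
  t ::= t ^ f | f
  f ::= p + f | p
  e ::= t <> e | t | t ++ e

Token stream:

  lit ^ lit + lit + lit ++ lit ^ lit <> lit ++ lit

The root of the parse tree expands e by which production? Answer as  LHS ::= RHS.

[e [t [t [f [p [q lit]]]] ^ [f [p [q lit]] + [f [p [q lit]] + [f [p [q lit]]]]]] ++ [e [t [t [f [p [q lit]]]] ^ [f [p [q lit]]]] <> [e [t [f [p [q lit]]]] ++ [e [t [f [p [q lit]]]]]]]]

e ::= t ++ e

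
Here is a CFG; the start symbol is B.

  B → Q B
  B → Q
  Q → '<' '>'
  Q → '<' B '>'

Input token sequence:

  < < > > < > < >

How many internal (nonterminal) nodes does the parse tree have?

8

[B [Q < [B [Q < >]] >] [B [Q < >] [B [Q < >]]]]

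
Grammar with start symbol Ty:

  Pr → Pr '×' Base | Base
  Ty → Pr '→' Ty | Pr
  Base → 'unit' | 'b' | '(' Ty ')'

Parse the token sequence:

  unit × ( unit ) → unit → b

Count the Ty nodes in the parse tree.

[Ty [Pr [Pr [Base unit]] × [Base ( [Ty [Pr [Base unit]]] )]] → [Ty [Pr [Base unit]] → [Ty [Pr [Base b]]]]]

4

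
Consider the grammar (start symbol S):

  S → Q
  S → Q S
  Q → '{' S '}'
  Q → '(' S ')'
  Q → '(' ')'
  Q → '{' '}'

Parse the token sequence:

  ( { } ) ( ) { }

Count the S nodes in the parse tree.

[S [Q ( [S [Q { }]] )] [S [Q ( )] [S [Q { }]]]]

4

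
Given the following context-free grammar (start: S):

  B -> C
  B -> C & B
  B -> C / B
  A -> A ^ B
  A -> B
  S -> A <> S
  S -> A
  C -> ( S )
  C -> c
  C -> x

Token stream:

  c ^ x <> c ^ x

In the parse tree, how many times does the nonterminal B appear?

4

[S [A [A [B [C c]]] ^ [B [C x]]] <> [S [A [A [B [C c]]] ^ [B [C x]]]]]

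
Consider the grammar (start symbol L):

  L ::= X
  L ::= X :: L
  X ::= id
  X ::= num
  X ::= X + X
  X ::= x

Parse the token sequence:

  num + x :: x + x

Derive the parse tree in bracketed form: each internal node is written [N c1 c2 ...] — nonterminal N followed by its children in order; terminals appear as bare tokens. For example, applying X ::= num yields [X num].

[L [X [X num] + [X x]] :: [L [X [X x] + [X x]]]]

L
X :: L
X + X :: L
num + X :: L
num + x :: L
num + x :: X
num + x :: X + X
num + x :: x + X
num + x :: x + x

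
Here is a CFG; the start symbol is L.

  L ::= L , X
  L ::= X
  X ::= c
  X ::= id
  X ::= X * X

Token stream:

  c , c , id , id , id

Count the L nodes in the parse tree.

[L [L [L [L [L [X c]] , [X c]] , [X id]] , [X id]] , [X id]]

5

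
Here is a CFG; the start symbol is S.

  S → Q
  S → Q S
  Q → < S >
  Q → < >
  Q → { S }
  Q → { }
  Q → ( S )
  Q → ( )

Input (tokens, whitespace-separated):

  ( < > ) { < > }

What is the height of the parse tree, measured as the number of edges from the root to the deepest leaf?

[S [Q ( [S [Q < >]] )] [S [Q { [S [Q < >]] }]]]

5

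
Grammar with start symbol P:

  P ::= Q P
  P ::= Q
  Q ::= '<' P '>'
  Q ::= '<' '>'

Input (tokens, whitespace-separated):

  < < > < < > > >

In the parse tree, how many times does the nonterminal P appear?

[P [Q < [P [Q < >] [P [Q < [P [Q < >]] >]]] >]]

4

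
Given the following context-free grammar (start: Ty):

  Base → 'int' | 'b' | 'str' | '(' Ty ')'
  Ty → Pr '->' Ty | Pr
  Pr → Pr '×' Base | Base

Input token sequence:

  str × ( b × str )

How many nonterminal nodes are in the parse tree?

[Ty [Pr [Pr [Base str]] × [Base ( [Ty [Pr [Pr [Base b]] × [Base str]]] )]]]

10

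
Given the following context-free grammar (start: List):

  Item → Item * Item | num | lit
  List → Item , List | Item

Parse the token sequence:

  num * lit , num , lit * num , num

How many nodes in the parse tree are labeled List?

[List [Item [Item num] * [Item lit]] , [List [Item num] , [List [Item [Item lit] * [Item num]] , [List [Item num]]]]]

4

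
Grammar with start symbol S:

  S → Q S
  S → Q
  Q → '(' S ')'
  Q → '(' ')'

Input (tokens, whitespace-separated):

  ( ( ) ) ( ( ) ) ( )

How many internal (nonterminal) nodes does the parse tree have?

10

[S [Q ( [S [Q ( )]] )] [S [Q ( [S [Q ( )]] )] [S [Q ( )]]]]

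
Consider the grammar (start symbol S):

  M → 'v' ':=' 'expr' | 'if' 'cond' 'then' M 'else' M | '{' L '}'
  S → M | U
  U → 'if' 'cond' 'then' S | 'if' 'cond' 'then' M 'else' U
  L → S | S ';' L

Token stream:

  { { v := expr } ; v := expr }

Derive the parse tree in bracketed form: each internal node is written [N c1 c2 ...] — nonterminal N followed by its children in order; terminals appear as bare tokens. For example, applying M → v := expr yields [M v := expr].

S
M
{ L }
{ S ; L }
{ M ; L }
{ { L } ; L }
{ { S } ; L }
{ { M } ; L }
{ { v := expr } ; L }
{ { v := expr } ; S }
{ { v := expr } ; M }
{ { v := expr } ; v := expr }

[S [M { [L [S [M { [L [S [M v := expr]]] }]] ; [L [S [M v := expr]]]] }]]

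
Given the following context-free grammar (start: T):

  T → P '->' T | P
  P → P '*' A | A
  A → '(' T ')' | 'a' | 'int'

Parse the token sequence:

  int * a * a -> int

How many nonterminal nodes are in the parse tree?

[T [P [P [P [A int]] * [A a]] * [A a]] -> [T [P [A int]]]]

10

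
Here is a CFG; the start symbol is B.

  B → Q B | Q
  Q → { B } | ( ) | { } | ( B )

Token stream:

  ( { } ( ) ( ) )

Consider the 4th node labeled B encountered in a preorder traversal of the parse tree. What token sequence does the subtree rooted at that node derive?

( )

[B [Q ( [B [Q { }] [B [Q ( )] [B [Q ( )]]]] )]]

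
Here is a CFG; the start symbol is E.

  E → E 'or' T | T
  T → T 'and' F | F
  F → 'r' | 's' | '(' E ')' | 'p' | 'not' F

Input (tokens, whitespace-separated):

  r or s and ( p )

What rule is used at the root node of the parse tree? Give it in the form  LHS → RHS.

[E [E [T [F r]]] or [T [T [F s]] and [F ( [E [T [F p]]] )]]]

E → E 'or' T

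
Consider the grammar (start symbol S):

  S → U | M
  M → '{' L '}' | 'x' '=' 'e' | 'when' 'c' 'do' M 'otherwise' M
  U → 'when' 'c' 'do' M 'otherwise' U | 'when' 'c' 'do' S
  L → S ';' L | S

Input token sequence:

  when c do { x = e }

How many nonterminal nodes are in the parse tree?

7

[S [U when c do [S [M { [L [S [M x = e]]] }]]]]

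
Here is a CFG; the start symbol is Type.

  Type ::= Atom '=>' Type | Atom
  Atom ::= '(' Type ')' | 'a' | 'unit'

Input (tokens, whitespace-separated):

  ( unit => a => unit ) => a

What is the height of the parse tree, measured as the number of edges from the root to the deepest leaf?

[Type [Atom ( [Type [Atom unit] => [Type [Atom a] => [Type [Atom unit]]]] )] => [Type [Atom a]]]

6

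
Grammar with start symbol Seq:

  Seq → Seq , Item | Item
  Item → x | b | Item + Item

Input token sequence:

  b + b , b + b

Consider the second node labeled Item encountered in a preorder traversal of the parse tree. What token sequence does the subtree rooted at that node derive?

[Seq [Seq [Item [Item b] + [Item b]]] , [Item [Item b] + [Item b]]]

b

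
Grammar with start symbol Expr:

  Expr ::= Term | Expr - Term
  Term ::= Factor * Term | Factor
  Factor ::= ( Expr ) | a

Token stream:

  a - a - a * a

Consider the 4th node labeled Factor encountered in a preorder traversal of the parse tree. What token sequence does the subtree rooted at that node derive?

a

[Expr [Expr [Expr [Term [Factor a]]] - [Term [Factor a]]] - [Term [Factor a] * [Term [Factor a]]]]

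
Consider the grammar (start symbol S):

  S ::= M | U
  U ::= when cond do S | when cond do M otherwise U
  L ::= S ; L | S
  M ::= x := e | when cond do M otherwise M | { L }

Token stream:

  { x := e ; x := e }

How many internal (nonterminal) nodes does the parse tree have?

[S [M { [L [S [M x := e]] ; [L [S [M x := e]]]] }]]

8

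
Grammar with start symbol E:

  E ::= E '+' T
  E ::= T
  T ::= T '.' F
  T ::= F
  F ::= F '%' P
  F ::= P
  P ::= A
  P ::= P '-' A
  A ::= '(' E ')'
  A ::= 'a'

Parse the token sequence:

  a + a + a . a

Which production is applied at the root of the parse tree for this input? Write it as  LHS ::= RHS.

E ::= E '+' T

[E [E [E [T [F [P [A a]]]]] + [T [F [P [A a]]]]] + [T [T [F [P [A a]]]] . [F [P [A a]]]]]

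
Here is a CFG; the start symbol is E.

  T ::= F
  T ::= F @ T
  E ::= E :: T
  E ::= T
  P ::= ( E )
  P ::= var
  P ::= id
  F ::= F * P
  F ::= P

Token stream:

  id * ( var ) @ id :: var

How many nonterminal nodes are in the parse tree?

[E [E [T [F [F [P id]] * [P ( [E [T [F [P var]]]] )]] @ [T [F [P id]]]]] :: [T [F [P var]]]]

17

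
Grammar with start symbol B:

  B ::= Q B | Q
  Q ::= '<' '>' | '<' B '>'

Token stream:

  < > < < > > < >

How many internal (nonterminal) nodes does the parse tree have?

8

[B [Q < >] [B [Q < [B [Q < >]] >] [B [Q < >]]]]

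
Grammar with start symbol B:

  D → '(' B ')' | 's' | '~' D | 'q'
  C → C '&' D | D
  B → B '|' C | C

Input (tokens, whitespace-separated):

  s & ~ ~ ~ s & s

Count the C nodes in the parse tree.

[B [C [C [C [D s]] & [D ~ [D ~ [D ~ [D s]]]]] & [D s]]]

3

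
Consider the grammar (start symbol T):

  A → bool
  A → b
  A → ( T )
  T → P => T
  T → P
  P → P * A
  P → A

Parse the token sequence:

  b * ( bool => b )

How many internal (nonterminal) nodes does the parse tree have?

[T [P [P [A b]] * [A ( [T [P [A bool]] => [T [P [A b]]]] )]]]

11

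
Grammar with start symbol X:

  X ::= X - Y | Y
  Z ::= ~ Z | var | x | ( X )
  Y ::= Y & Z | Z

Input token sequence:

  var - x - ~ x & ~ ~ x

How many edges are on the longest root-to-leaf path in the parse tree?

5

[X [X [X [Y [Z var]]] - [Y [Z x]]] - [Y [Y [Z ~ [Z x]]] & [Z ~ [Z ~ [Z x]]]]]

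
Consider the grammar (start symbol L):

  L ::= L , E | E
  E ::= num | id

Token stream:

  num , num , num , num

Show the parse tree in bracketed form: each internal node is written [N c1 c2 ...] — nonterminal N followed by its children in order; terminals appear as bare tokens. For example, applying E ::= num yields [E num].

[L [L [L [L [E num]] , [E num]] , [E num]] , [E num]]

L
L , E
L , E , E
L , E , E , E
E , E , E , E
num , E , E , E
num , num , E , E
num , num , num , E
num , num , num , num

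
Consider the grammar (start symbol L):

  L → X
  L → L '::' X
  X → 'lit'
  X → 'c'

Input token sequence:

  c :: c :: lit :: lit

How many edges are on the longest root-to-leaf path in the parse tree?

[L [L [L [L [X c]] :: [X c]] :: [X lit]] :: [X lit]]

5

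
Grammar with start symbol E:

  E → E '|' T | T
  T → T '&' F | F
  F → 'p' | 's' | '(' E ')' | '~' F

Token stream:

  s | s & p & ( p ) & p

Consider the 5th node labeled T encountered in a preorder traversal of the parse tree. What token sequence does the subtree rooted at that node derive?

s

[E [E [T [F s]]] | [T [T [T [T [F s]] & [F p]] & [F ( [E [T [F p]]] )]] & [F p]]]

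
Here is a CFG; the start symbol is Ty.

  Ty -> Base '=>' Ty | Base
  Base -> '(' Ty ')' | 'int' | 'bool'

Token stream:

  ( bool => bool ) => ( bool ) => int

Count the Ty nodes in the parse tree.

6

[Ty [Base ( [Ty [Base bool] => [Ty [Base bool]]] )] => [Ty [Base ( [Ty [Base bool]] )] => [Ty [Base int]]]]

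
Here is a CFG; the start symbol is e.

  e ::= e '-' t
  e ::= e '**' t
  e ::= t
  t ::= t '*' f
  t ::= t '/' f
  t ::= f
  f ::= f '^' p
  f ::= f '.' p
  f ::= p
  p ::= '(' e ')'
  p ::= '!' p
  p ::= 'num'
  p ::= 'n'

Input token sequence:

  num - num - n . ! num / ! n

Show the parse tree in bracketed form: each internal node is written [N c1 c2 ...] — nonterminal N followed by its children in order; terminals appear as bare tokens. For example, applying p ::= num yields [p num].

e
e - t
e - t - t
t - t - t
f - t - t
p - t - t
num - t - t
num - f - t
num - p - t
num - num - t
num - num - t / f
num - num - f / f
num - num - f . p / f
num - num - p . p / f
num - num - n . p / f
num - num - n . ! p / f
num - num - n . ! num / f
num - num - n . ! num / p
num - num - n . ! num / ! p
num - num - n . ! num / ! n

[e [e [e [t [f [p num]]]] - [t [f [p num]]]] - [t [t [f [f [p n]] . [p ! [p num]]]] / [f [p ! [p n]]]]]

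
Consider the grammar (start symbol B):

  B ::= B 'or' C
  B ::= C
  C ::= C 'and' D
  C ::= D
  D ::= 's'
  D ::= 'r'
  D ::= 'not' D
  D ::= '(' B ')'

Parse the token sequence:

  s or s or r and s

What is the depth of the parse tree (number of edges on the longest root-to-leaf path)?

[B [B [B [C [D s]]] or [C [D s]]] or [C [C [D r]] and [D s]]]

5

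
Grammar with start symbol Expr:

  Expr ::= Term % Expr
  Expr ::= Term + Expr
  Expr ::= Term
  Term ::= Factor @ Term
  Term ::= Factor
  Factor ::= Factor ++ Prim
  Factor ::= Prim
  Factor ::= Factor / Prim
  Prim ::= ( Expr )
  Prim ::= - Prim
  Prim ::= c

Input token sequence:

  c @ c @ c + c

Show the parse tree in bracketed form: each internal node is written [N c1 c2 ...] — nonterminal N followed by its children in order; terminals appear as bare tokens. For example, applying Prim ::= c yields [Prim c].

Expr
Term + Expr
Factor @ Term + Expr
Prim @ Term + Expr
c @ Term + Expr
c @ Factor @ Term + Expr
c @ Prim @ Term + Expr
c @ c @ Term + Expr
c @ c @ Factor + Expr
c @ c @ Prim + Expr
c @ c @ c + Expr
c @ c @ c + Term
c @ c @ c + Factor
c @ c @ c + Prim
c @ c @ c + c

[Expr [Term [Factor [Prim c]] @ [Term [Factor [Prim c]] @ [Term [Factor [Prim c]]]]] + [Expr [Term [Factor [Prim c]]]]]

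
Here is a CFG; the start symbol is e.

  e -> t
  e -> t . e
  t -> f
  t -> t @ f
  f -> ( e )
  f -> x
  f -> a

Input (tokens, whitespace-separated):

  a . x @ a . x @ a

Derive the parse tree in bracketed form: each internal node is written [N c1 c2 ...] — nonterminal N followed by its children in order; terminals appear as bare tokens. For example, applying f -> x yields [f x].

[e [t [f a]] . [e [t [t [f x]] @ [f a]] . [e [t [t [f x]] @ [f a]]]]]

e
t . e
f . e
a . e
a . t . e
a . t @ f . e
a . f @ f . e
a . x @ f . e
a . x @ a . e
a . x @ a . t
a . x @ a . t @ f
a . x @ a . f @ f
a . x @ a . x @ f
a . x @ a . x @ a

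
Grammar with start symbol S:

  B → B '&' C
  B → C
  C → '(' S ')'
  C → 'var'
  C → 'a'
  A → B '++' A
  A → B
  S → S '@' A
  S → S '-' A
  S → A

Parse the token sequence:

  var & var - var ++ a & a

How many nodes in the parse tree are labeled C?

[S [S [A [B [B [C var]] & [C var]]]] - [A [B [C var]] ++ [A [B [B [C a]] & [C a]]]]]

5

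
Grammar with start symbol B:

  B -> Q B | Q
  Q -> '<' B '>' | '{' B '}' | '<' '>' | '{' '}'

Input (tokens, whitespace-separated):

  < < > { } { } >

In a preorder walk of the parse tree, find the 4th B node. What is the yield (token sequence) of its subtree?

[B [Q < [B [Q < >] [B [Q { }] [B [Q { }]]]] >]]

{ }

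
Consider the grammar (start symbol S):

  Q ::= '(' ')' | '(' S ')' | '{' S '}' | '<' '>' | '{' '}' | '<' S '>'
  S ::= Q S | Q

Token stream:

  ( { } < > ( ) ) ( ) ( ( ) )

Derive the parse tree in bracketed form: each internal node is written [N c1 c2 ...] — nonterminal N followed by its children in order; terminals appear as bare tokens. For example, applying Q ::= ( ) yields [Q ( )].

S
Q S
( S ) S
( Q S ) S
( { } S ) S
( { } Q S ) S
( { } < > S ) S
( { } < > Q ) S
( { } < > ( ) ) S
( { } < > ( ) ) Q S
( { } < > ( ) ) ( ) S
( { } < > ( ) ) ( ) Q
( { } < > ( ) ) ( ) ( S )
( { } < > ( ) ) ( ) ( Q )
( { } < > ( ) ) ( ) ( ( ) )

[S [Q ( [S [Q { }] [S [Q < >] [S [Q ( )]]]] )] [S [Q ( )] [S [Q ( [S [Q ( )]] )]]]]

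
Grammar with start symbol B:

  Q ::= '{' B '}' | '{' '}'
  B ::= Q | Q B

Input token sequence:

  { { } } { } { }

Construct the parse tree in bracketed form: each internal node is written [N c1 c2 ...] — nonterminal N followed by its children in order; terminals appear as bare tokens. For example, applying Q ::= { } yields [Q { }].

B
Q B
{ B } B
{ Q } B
{ { } } B
{ { } } Q B
{ { } } { } B
{ { } } { } Q
{ { } } { } { }

[B [Q { [B [Q { }]] }] [B [Q { }] [B [Q { }]]]]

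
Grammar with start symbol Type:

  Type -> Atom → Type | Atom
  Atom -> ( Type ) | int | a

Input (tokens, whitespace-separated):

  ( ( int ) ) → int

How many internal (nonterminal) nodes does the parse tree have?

[Type [Atom ( [Type [Atom ( [Type [Atom int]] )]] )] → [Type [Atom int]]]

8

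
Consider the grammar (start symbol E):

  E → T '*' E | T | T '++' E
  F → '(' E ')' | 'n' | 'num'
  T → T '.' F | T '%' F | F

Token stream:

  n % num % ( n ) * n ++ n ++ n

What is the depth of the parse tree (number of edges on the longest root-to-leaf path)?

[E [T [T [T [F n]] % [F num]] % [F ( [E [T [F n]]] )]] * [E [T [F n]] ++ [E [T [F n]] ++ [E [T [F n]]]]]]

6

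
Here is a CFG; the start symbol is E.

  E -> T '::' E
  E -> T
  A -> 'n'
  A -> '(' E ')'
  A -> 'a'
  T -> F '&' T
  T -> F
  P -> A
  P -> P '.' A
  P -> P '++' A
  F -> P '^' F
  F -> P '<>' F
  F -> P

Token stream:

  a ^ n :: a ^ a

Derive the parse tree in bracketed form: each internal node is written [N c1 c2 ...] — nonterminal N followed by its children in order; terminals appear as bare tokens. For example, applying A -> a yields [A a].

[E [T [F [P [A a]] ^ [F [P [A n]]]]] :: [E [T [F [P [A a]] ^ [F [P [A a]]]]]]]

E
T :: E
F :: E
P ^ F :: E
A ^ F :: E
a ^ F :: E
a ^ P :: E
a ^ A :: E
a ^ n :: E
a ^ n :: T
a ^ n :: F
a ^ n :: P ^ F
a ^ n :: A ^ F
a ^ n :: a ^ F
a ^ n :: a ^ P
a ^ n :: a ^ A
a ^ n :: a ^ a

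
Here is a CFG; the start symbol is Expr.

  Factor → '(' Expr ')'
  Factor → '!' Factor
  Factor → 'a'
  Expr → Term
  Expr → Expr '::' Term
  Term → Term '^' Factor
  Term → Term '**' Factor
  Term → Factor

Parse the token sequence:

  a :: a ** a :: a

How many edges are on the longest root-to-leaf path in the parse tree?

5

[Expr [Expr [Expr [Term [Factor a]]] :: [Term [Term [Factor a]] ** [Factor a]]] :: [Term [Factor a]]]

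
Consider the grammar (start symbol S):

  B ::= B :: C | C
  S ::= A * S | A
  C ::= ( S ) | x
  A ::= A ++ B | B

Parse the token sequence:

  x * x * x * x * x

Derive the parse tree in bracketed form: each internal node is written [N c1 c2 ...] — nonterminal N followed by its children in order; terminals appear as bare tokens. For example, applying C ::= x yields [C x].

S
A * S
B * S
C * S
x * S
x * A * S
x * B * S
x * C * S
x * x * S
x * x * A * S
x * x * B * S
x * x * C * S
x * x * x * S
x * x * x * A * S
x * x * x * B * S
x * x * x * C * S
x * x * x * x * S
x * x * x * x * A
x * x * x * x * B
x * x * x * x * C
x * x * x * x * x

[S [A [B [C x]]] * [S [A [B [C x]]] * [S [A [B [C x]]] * [S [A [B [C x]]] * [S [A [B [C x]]]]]]]]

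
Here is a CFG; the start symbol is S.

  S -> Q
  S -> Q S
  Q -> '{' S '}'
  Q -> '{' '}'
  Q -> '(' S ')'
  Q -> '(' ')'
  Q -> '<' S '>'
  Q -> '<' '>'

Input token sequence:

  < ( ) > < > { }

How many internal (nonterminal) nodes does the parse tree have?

8

[S [Q < [S [Q ( )]] >] [S [Q < >] [S [Q { }]]]]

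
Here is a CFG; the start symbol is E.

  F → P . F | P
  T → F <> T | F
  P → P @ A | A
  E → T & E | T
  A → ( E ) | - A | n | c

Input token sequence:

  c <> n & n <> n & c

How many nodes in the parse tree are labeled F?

5

[E [T [F [P [A c]]] <> [T [F [P [A n]]]]] & [E [T [F [P [A n]]] <> [T [F [P [A n]]]]] & [E [T [F [P [A c]]]]]]]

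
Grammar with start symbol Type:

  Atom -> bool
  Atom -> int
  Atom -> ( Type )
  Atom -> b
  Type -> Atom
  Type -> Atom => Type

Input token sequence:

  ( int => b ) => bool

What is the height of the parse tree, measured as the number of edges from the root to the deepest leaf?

5

[Type [Atom ( [Type [Atom int] => [Type [Atom b]]] )] => [Type [Atom bool]]]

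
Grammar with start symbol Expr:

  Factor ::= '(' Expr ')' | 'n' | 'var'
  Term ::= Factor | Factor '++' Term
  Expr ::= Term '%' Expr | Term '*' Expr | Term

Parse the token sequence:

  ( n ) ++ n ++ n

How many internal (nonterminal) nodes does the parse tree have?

10

[Expr [Term [Factor ( [Expr [Term [Factor n]]] )] ++ [Term [Factor n] ++ [Term [Factor n]]]]]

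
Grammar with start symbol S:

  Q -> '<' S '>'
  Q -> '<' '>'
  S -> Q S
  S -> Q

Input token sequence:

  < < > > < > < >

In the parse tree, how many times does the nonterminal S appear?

[S [Q < [S [Q < >]] >] [S [Q < >] [S [Q < >]]]]

4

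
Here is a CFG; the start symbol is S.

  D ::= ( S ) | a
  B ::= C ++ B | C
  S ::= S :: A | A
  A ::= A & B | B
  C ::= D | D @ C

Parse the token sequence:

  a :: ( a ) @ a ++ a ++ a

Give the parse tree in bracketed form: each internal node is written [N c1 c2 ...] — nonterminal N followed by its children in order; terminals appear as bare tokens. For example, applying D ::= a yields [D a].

[S [S [A [B [C [D a]]]]] :: [A [B [C [D ( [S [A [B [C [D a]]]]] )] @ [C [D a]]] ++ [B [C [D a]] ++ [B [C [D a]]]]]]]

S
S :: A
A :: A
B :: A
C :: A
D :: A
a :: A
a :: B
a :: C ++ B
a :: D @ C ++ B
a :: ( S ) @ C ++ B
a :: ( A ) @ C ++ B
a :: ( B ) @ C ++ B
a :: ( C ) @ C ++ B
a :: ( D ) @ C ++ B
a :: ( a ) @ C ++ B
a :: ( a ) @ D ++ B
a :: ( a ) @ a ++ B
a :: ( a ) @ a ++ C ++ B
a :: ( a ) @ a ++ D ++ B
a :: ( a ) @ a ++ a ++ B
a :: ( a ) @ a ++ a ++ C
a :: ( a ) @ a ++ a ++ D
a :: ( a ) @ a ++ a ++ a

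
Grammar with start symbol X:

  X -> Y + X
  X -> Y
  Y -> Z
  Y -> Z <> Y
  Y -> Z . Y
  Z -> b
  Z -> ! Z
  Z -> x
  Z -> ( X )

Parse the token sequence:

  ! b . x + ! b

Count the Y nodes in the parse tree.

3

[X [Y [Z ! [Z b]] . [Y [Z x]]] + [X [Y [Z ! [Z b]]]]]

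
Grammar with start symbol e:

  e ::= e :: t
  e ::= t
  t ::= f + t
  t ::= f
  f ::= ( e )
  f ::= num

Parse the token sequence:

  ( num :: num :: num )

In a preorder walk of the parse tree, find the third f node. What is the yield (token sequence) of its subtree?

[e [t [f ( [e [e [e [t [f num]]] :: [t [f num]]] :: [t [f num]]] )]]]

num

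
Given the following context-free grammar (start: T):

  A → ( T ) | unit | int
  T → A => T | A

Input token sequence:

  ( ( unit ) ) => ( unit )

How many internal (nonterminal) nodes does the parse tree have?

10

[T [A ( [T [A ( [T [A unit]] )]] )] => [T [A ( [T [A unit]] )]]]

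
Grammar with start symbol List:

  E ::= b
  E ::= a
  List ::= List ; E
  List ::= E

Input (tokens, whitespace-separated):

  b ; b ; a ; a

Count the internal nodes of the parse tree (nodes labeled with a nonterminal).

8

[List [List [List [List [E b]] ; [E b]] ; [E a]] ; [E a]]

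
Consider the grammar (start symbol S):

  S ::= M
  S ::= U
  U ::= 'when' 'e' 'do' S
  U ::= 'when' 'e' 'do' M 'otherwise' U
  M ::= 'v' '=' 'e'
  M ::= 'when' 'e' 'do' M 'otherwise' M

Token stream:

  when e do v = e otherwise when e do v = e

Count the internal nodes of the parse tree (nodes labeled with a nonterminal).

6

[S [U when e do [M v = e] otherwise [U when e do [S [M v = e]]]]]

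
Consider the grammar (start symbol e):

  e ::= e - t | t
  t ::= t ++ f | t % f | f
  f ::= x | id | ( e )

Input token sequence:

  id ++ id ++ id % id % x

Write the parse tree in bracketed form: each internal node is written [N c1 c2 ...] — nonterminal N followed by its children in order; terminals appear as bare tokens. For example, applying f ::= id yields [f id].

[e [t [t [t [t [t [f id]] ++ [f id]] ++ [f id]] % [f id]] % [f x]]]

e
t
t % f
t % f % f
t ++ f % f % f
t ++ f ++ f % f % f
f ++ f ++ f % f % f
id ++ f ++ f % f % f
id ++ id ++ f % f % f
id ++ id ++ id % f % f
id ++ id ++ id % id % f
id ++ id ++ id % id % x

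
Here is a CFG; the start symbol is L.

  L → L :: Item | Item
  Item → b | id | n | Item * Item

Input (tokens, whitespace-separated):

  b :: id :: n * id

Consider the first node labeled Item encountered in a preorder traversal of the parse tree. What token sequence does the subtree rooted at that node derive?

b

[L [L [L [Item b]] :: [Item id]] :: [Item [Item n] * [Item id]]]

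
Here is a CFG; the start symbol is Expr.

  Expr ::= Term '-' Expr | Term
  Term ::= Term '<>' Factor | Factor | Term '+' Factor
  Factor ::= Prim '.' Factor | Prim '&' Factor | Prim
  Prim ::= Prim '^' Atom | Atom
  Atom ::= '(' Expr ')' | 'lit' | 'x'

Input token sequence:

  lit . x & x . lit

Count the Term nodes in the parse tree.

1

[Expr [Term [Factor [Prim [Atom lit]] . [Factor [Prim [Atom x]] & [Factor [Prim [Atom x]] . [Factor [Prim [Atom lit]]]]]]]]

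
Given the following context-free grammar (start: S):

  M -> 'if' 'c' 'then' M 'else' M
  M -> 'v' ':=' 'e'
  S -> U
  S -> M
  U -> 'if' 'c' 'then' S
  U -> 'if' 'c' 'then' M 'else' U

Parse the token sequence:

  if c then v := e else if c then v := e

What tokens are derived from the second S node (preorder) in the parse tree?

v := e

[S [U if c then [M v := e] else [U if c then [S [M v := e]]]]]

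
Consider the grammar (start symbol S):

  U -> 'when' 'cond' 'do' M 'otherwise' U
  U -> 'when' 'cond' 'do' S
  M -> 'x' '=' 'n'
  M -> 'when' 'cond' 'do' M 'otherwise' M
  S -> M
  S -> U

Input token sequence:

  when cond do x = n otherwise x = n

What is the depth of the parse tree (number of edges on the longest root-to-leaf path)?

[S [M when cond do [M x = n] otherwise [M x = n]]]

3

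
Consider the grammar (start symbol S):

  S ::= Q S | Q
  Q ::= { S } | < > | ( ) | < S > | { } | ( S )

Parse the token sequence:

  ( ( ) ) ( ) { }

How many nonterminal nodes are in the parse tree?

8

[S [Q ( [S [Q ( )]] )] [S [Q ( )] [S [Q { }]]]]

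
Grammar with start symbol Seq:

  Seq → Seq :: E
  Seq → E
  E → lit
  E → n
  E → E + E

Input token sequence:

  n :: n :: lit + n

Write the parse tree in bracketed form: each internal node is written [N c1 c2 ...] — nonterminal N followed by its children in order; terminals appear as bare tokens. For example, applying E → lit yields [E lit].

Seq
Seq :: E
Seq :: E :: E
E :: E :: E
n :: E :: E
n :: n :: E
n :: n :: E + E
n :: n :: lit + E
n :: n :: lit + n

[Seq [Seq [Seq [E n]] :: [E n]] :: [E [E lit] + [E n]]]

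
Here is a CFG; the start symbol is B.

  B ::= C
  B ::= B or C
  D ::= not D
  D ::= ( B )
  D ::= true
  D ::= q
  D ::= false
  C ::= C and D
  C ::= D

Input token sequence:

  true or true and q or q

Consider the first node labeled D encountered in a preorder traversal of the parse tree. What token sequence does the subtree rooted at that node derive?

[B [B [B [C [D true]]] or [C [C [D true]] and [D q]]] or [C [D q]]]

true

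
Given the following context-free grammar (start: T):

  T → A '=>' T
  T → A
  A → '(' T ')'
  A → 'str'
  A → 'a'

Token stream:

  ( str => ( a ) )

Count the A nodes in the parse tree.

[T [A ( [T [A str] => [T [A ( [T [A a]] )]]] )]]

4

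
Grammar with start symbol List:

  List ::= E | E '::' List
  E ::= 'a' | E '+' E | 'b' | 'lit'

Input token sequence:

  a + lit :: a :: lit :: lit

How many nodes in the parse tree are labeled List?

4

[List [E [E a] + [E lit]] :: [List [E a] :: [List [E lit] :: [List [E lit]]]]]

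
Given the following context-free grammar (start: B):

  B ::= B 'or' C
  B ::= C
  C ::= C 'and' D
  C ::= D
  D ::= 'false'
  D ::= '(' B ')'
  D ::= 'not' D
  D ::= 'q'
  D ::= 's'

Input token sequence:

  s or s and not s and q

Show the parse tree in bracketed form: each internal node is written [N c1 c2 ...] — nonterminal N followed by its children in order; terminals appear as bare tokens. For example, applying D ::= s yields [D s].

B
B or C
C or C
D or C
s or C
s or C and D
s or C and D and D
s or D and D and D
s or s and D and D
s or s and not D and D
s or s and not s and D
s or s and not s and q

[B [B [C [D s]]] or [C [C [C [D s]] and [D not [D s]]] and [D q]]]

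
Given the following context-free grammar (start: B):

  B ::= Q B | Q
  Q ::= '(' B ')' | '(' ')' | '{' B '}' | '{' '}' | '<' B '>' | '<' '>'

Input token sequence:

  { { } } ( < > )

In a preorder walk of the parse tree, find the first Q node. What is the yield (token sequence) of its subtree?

{ { } }

[B [Q { [B [Q { }]] }] [B [Q ( [B [Q < >]] )]]]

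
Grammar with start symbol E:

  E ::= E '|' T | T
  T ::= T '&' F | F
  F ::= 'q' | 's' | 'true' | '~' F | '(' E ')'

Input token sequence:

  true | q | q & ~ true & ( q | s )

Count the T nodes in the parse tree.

7

[E [E [E [T [F true]]] | [T [F q]]] | [T [T [T [F q]] & [F ~ [F true]]] & [F ( [E [E [T [F q]]] | [T [F s]]] )]]]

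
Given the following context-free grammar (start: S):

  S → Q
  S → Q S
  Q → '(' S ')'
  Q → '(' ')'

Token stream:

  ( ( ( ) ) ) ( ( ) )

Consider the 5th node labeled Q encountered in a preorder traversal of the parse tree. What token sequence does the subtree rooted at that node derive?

( )

[S [Q ( [S [Q ( [S [Q ( )]] )]] )] [S [Q ( [S [Q ( )]] )]]]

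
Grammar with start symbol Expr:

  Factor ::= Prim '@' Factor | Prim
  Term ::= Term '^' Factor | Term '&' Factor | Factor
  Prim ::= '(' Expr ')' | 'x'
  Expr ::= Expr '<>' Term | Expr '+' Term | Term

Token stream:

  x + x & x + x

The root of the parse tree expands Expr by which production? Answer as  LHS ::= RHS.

Expr ::= Expr '+' Term

[Expr [Expr [Expr [Term [Factor [Prim x]]]] + [Term [Term [Factor [Prim x]]] & [Factor [Prim x]]]] + [Term [Factor [Prim x]]]]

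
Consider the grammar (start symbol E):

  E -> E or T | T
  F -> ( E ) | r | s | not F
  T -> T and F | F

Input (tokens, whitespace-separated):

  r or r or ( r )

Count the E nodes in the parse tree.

[E [E [E [T [F r]]] or [T [F r]]] or [T [F ( [E [T [F r]]] )]]]

4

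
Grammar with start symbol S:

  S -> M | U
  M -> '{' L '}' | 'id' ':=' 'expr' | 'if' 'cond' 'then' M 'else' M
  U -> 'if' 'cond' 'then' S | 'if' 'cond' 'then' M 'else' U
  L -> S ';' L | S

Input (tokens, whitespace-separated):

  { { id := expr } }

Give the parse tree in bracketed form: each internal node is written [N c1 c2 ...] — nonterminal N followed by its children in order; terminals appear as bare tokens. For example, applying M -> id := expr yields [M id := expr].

[S [M { [L [S [M { [L [S [M id := expr]]] }]]] }]]

S
M
{ L }
{ S }
{ M }
{ { L } }
{ { S } }
{ { M } }
{ { id := expr } }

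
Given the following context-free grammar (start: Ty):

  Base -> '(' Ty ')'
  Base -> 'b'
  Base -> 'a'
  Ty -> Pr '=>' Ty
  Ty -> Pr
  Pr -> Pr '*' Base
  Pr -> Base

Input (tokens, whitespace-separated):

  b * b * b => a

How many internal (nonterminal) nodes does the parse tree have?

10

[Ty [Pr [Pr [Pr [Base b]] * [Base b]] * [Base b]] => [Ty [Pr [Base a]]]]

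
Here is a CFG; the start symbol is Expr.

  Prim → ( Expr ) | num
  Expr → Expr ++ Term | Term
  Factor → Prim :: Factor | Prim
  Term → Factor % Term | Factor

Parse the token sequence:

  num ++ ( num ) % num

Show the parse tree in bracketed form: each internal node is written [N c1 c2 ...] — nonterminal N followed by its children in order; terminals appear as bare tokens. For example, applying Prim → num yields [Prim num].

[Expr [Expr [Term [Factor [Prim num]]]] ++ [Term [Factor [Prim ( [Expr [Term [Factor [Prim num]]]] )]] % [Term [Factor [Prim num]]]]]

Expr
Expr ++ Term
Term ++ Term
Factor ++ Term
Prim ++ Term
num ++ Term
num ++ Factor % Term
num ++ Prim % Term
num ++ ( Expr ) % Term
num ++ ( Term ) % Term
num ++ ( Factor ) % Term
num ++ ( Prim ) % Term
num ++ ( num ) % Term
num ++ ( num ) % Factor
num ++ ( num ) % Prim
num ++ ( num ) % num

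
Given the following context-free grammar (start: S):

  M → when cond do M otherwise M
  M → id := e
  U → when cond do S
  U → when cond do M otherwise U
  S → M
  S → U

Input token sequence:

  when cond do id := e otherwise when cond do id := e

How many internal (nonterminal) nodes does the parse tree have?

[S [U when cond do [M id := e] otherwise [U when cond do [S [M id := e]]]]]

6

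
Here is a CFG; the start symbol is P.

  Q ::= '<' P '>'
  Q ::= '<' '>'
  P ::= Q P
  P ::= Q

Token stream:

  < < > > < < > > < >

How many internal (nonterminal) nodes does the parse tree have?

[P [Q < [P [Q < >]] >] [P [Q < [P [Q < >]] >] [P [Q < >]]]]

10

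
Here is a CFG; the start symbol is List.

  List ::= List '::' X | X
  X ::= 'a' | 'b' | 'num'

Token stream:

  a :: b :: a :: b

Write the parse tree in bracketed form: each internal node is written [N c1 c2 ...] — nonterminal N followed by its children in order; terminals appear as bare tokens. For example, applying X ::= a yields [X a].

List
List :: X
List :: X :: X
List :: X :: X :: X
X :: X :: X :: X
a :: X :: X :: X
a :: b :: X :: X
a :: b :: a :: X
a :: b :: a :: b

[List [List [List [List [X a]] :: [X b]] :: [X a]] :: [X b]]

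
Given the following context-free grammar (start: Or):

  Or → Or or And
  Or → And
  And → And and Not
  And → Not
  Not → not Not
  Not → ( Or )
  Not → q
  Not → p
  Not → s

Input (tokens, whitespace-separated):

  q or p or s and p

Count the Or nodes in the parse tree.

[Or [Or [Or [And [Not q]]] or [And [Not p]]] or [And [And [Not s]] and [Not p]]]

3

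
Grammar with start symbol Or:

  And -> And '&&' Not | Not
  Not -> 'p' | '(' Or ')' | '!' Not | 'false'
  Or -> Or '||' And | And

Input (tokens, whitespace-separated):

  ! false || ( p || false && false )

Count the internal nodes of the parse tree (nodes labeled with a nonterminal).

[Or [Or [And [Not ! [Not false]]]] || [And [Not ( [Or [Or [And [Not p]]] || [And [And [Not false]] && [Not false]]] )]]]

15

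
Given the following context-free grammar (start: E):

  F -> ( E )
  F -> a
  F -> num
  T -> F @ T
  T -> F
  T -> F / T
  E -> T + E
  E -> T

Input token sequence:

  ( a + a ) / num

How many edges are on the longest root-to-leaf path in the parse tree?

7

[E [T [F ( [E [T [F a]] + [E [T [F a]]]] )] / [T [F num]]]]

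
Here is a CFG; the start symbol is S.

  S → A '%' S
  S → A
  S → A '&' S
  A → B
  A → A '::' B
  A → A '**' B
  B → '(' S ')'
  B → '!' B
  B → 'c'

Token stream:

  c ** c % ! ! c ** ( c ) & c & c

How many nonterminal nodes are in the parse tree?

[S [A [A [B c]] ** [B c]] % [S [A [A [B ! [B ! [B c]]]] ** [B ( [S [A [B c]]] )]] & [S [A [B c]] & [S [A [B c]]]]]]

21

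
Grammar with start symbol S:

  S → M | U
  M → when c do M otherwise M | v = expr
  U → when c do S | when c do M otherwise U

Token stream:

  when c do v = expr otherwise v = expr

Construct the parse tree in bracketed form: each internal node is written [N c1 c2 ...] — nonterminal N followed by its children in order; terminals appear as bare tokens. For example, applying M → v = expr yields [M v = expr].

[S [M when c do [M v = expr] otherwise [M v = expr]]]

S
M
when c do M otherwise M
when c do v = expr otherwise M
when c do v = expr otherwise v = expr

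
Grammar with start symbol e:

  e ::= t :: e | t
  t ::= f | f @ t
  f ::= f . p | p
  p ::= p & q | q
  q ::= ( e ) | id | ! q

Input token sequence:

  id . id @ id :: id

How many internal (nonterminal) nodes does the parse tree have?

17

[e [t [f [f [p [q id]]] . [p [q id]]] @ [t [f [p [q id]]]]] :: [e [t [f [p [q id]]]]]]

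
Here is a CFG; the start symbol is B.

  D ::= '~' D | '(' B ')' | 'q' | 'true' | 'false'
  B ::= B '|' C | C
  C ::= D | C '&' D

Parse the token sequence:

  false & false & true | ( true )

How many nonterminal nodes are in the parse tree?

13

[B [B [C [C [C [D false]] & [D false]] & [D true]]] | [C [D ( [B [C [D true]]] )]]]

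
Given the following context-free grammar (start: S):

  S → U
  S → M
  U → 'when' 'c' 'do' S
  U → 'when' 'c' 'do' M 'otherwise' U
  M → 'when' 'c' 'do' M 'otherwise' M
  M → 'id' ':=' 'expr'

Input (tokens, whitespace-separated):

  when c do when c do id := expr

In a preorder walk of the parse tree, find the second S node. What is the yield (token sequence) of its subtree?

when c do id := expr

[S [U when c do [S [U when c do [S [M id := expr]]]]]]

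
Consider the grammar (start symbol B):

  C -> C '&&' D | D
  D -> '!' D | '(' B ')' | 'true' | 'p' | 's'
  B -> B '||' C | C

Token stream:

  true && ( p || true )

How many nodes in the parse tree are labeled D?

4

[B [C [C [D true]] && [D ( [B [B [C [D p]]] || [C [D true]]] )]]]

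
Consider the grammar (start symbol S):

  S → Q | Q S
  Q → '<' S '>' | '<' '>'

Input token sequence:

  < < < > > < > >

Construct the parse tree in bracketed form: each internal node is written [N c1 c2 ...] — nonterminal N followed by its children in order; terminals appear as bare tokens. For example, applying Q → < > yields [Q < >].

[S [Q < [S [Q < [S [Q < >]] >] [S [Q < >]]] >]]

S
Q
< S >
< Q S >
< < S > S >
< < Q > S >
< < < > > S >
< < < > > Q >
< < < > > < > >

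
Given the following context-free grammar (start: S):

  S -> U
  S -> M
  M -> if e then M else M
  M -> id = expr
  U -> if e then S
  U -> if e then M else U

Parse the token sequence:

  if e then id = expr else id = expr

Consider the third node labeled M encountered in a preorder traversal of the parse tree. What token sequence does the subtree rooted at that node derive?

id = expr

[S [M if e then [M id = expr] else [M id = expr]]]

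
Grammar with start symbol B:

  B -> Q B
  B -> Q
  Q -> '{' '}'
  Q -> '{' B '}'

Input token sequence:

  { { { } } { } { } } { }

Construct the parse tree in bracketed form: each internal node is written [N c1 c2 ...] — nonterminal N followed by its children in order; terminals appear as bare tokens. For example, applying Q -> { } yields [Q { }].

B
Q B
{ B } B
{ Q B } B
{ { B } B } B
{ { Q } B } B
{ { { } } B } B
{ { { } } Q B } B
{ { { } } { } B } B
{ { { } } { } Q } B
{ { { } } { } { } } B
{ { { } } { } { } } Q
{ { { } } { } { } } { }

[B [Q { [B [Q { [B [Q { }]] }] [B [Q { }] [B [Q { }]]]] }] [B [Q { }]]]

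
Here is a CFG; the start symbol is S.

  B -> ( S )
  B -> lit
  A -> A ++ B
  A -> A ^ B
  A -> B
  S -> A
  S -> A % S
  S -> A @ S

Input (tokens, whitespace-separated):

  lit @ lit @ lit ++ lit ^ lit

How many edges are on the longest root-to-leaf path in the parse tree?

[S [A [B lit]] @ [S [A [B lit]] @ [S [A [A [A [B lit]] ++ [B lit]] ^ [B lit]]]]]

7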